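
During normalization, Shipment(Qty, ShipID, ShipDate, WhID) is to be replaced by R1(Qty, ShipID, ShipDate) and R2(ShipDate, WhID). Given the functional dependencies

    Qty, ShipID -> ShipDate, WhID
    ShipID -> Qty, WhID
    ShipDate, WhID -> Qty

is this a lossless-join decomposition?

Common attributes: R1 ∩ R2 = {ShipDate}.
No dependency enlarges {ShipDate}, so (ShipDate)⁺ = {ShipDate}.
The closure contains neither all of R1 = {Qty, ShipID, ShipDate} nor all of R2 = {ShipDate, WhID}, so the common attributes are not a superkey of either fragment. The join is lossy.

No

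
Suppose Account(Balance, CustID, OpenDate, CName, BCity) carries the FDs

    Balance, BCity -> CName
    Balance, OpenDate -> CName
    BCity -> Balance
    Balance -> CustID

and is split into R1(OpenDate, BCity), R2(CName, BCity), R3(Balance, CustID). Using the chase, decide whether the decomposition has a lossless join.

No

Chase test. Columns are Balance, CustID, OpenDate, CName, BCity; row i has aⱼ where attribute j ∈ Ri, else bᵢⱼ.
Initial tableau (one row per fragment):
  row 1: b11 b12 a3 b14 a5
  row 2: b21 b22 b23 a4 a5
  row 3: a1 a2 b33 b34 b35
Rows 1 and 2 agree on BCity; apply BCity→Balance and equate their Balance entries.
Rows 1 and 2 agree on Balance; apply Balance→CustID and equate their CustID entries.
Rows 1 and 2 agree on Balance, BCity; apply Balance, BCity→CName and equate their CName entries.
No row becomes fully distinguished — the join is lossy.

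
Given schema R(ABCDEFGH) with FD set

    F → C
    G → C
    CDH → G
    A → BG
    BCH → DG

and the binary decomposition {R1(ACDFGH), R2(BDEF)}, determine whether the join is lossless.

Common attributes: R1 ∩ R2 = {DF}.
Closure of {DF}: F → C applies, adding C. So (DF)⁺ = {CDF}.
The closure contains neither all of R1 = {ACDFGH} nor all of R2 = {BDEF}, so the common attributes are not a superkey of either fragment. The join is lossy.

No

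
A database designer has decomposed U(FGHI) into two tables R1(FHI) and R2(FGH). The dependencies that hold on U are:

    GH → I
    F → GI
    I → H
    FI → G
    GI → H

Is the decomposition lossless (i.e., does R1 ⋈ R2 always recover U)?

Yes

Common attributes: R1 ∩ R2 = {FH}.
Closure of {FH}: F → GI applies, adding GI. So (FH)⁺ = {FGHI}.
This closure contains every attribute of R1, so R1 ∩ R2 → R1. The join is lossless.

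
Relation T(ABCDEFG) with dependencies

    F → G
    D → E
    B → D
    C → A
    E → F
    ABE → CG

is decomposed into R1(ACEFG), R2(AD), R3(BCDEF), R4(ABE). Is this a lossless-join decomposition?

Yes

Chase test. Columns are ABCDEFG; row i has aⱼ where attribute j ∈ Ri, else bᵢⱼ.
Initial tableau (one row per fragment):
  row 1: a1 b12 a3 b14 a5 a6 a7
  row 2: a1 b22 b23 a4 b25 b26 b27
  row 3: b31 a2 a3 a4 a5 a6 b37
  row 4: a1 a2 b43 b44 a5 b46 b47
Rows 1 and 3 agree on F; apply F→G and equate their G entries.
Rows 2 and 3 agree on D; apply D→E and equate their E entries.
Rows 3 and 4 agree on B; apply B→D and equate their D entries.
Rows 1 and 3 agree on C; apply C→A and equate their A entries.
Rows 1 and 2 agree on E; apply E→F and equate their F entries.
Rows 1 and 4 agree on E; apply E→F and equate their F entries.
Rows 3 and 4 agree on ABE; apply ABE→CG and equate their CG entries.
Rows 1 and 2 agree on F; apply F→G and equate their G entries.
Row 3 is now all distinguished symbols — the join is lossless.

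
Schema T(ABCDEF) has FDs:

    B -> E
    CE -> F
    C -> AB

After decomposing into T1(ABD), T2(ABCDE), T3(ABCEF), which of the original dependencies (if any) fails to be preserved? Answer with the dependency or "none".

none

B → E lies within T2.
CE → F lies within T3.
C → AB lies within T2.
Every dependency is enforceable on the fragments, so the decomposition is dependency-preserving.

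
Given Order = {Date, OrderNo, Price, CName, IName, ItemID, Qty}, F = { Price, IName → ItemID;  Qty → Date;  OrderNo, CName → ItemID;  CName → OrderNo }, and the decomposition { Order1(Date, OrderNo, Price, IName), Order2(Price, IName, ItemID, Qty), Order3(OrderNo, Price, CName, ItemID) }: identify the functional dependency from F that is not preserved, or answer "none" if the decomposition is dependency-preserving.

Qty → Date

Check Qty → Date: no single fragment contains all of {Date, Qty}, and the restricted closure of {Qty} across the fragments never reaches {Date}.
Price, IName → ItemID is preserved.
OrderNo, CName → ItemID is preserved.
CName → OrderNo is preserved.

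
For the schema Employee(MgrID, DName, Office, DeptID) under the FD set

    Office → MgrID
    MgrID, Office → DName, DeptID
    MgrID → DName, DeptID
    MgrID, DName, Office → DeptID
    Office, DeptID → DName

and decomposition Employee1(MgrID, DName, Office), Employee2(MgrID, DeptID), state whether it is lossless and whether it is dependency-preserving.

Lossless test: (MgrID)⁺ = {MgrID, DName, DeptID}, which contains all of one fragment — lossless.
Dependency preservation: MgrID, Office → DName, DeptID; MgrID → DName, DeptID; MgrID, DName, Office → DeptID; Office, DeptID → DName are not contained in any single fragment, but the restricted closure of each left-hand side across the fragments still reaches the right-hand side; the remaining FDs each lie inside some fragment. All dependencies are preserved.

lossless and dependency-preserving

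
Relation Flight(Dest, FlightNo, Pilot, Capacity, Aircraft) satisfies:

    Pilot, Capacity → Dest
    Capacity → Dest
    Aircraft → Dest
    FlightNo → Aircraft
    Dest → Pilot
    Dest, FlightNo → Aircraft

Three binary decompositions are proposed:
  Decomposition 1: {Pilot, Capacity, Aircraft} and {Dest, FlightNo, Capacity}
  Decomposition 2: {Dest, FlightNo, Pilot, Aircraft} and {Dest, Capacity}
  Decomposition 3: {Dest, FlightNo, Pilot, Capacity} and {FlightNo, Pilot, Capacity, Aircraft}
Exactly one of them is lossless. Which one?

Decomposition 1: common = {Capacity}, closure = {Dest, Pilot, Capacity} → lossy.
Decomposition 2: common = {Dest}, closure = {Dest, Pilot} → lossy.
Decomposition 3: common = {FlightNo, Pilot, Capacity}, closure = {Dest, FlightNo, Pilot, Capacity, Aircraft} → lossless.

Decomposition 3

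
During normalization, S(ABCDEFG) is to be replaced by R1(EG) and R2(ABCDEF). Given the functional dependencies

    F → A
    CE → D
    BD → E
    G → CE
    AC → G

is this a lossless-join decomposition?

No

Common attributes: R1 ∩ R2 = {E}.
No dependency enlarges {E}, so (E)⁺ = {E}.
The closure contains neither all of R1 = {EG} nor all of R2 = {ABCDEF}, so the common attributes are not a superkey of either fragment. The join is lossy.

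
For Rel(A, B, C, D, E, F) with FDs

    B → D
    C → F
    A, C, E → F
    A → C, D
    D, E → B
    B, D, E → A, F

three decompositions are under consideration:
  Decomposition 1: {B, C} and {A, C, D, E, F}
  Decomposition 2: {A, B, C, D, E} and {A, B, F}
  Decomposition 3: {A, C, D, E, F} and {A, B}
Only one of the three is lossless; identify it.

Decomposition 2

Decomposition 1: common = {C}, closure = {C, F} → lossy.
Decomposition 2: common = {A, B}, closure = {A, B, C, D, F} → lossless.
Decomposition 3: common = {A}, closure = {A, C, D, F} → lossy.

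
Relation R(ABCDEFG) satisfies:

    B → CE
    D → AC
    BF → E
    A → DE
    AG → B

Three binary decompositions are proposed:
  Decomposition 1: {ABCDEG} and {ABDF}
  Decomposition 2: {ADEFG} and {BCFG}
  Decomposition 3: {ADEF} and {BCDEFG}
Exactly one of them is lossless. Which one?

Decomposition 3

Decomposition 1: common = {ABD}, closure = {ABCDE} → lossy.
Decomposition 2: common = {FG}, closure = {FG} → lossy.
Decomposition 3: common = {DEF}, closure = {ACDEF} → lossless.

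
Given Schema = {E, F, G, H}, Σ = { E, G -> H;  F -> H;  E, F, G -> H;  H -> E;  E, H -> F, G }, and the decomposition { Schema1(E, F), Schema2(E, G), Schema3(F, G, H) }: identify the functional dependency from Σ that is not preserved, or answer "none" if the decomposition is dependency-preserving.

E, G -> H

Check E, G → H: no single fragment contains all of {E, G, H}, and the restricted closure of {E, G} across the fragments never reaches {H}.
F → H is preserved.
E, F, G → H is preserved.
H → E is preserved.
E, H → F, G is preserved.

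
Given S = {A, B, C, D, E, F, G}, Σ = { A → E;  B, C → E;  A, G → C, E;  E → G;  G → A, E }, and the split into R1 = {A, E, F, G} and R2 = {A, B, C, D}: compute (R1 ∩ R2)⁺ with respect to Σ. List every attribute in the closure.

A, C, E, G

R1 ∩ R2 = {A}.
A → E applies, adding E
E → G applies, adding G
A, G → C, E applies, adding C
Closure: {A, C, E, G}.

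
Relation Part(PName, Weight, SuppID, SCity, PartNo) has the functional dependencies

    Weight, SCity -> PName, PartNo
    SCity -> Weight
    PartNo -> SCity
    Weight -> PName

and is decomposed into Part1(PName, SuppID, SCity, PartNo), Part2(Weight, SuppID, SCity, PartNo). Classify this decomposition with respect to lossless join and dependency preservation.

Lossless test: (SuppID, SCity, PartNo)⁺ = {PName, Weight, SuppID, SCity, PartNo}, which contains all of one fragment — lossless.
Dependency preservation: the restricted closure of {Weight} across the fragments never reaches {PName}, so Weight → PName cannot be enforced without a join — not preserved.

lossless but not dependency-preserving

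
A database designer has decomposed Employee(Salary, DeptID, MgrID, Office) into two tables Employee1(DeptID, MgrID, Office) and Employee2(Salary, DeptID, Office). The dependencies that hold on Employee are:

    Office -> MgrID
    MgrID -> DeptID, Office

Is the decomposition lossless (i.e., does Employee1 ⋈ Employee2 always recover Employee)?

Yes

Common attributes: Employee1 ∩ Employee2 = {DeptID, Office}.
Closure of {DeptID, Office}: Office → MgrID applies, adding MgrID. So (DeptID, Office)⁺ = {DeptID, MgrID, Office}.
This closure contains every attribute of Employee1, so Employee1 ∩ Employee2 → Employee1. The join is lossless.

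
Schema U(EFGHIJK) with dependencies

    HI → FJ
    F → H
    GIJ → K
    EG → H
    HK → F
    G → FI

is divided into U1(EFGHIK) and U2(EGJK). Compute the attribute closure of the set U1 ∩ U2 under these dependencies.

EFGHIJK

U1 ∩ U2 = {EGK}.
EG → H applies, adding H
HK → F applies, adding F
G → FI applies, adding I
HI → FJ applies, adding J
Closure: {EFGHIJK}.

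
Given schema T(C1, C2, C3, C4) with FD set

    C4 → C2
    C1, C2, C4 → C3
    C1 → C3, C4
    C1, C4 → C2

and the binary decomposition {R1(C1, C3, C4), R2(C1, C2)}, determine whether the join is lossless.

Yes

Common attributes: R1 ∩ R2 = {C1}.
Closure of {C1}: C1 → C3, C4 applies, adding C3, C4; C1, C4 → C2 applies, adding C2. So (C1)⁺ = {C1, C2, C3, C4}.
This closure contains every attribute of R1, so R1 ∩ R2 → R1. The join is lossless.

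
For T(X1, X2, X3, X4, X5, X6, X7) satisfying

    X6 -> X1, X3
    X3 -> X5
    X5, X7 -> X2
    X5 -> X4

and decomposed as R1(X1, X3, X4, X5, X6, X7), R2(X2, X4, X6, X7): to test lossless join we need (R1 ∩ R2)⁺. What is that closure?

X1, X2, X3, X4, X5, X6, X7

R1 ∩ R2 = {X4, X6, X7}.
X6 → X1, X3 applies, adding X1, X3
X3 → X5 applies, adding X5
X5, X7 → X2 applies, adding X2
Closure: {X1, X2, X3, X4, X5, X6, X7}.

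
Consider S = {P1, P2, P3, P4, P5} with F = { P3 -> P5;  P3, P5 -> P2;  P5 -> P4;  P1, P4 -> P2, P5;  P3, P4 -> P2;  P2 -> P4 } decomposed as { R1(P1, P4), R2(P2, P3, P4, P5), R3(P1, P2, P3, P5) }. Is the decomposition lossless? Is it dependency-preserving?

Lossless test (chase): Rows 2 and 3 agree on P5; apply P5→P4 and equate their P4 entries. Rows 1 and 3 agree on P1, P4; apply P1, P4→P2, P5 and equate their P2, P5 entries. Row 3 is now all distinguished symbols — the join is lossless.
Dependency preservation: the restricted closure of {P1, P4} across the fragments never reaches {P2, P5}, so P1, P4 → P2, P5 cannot be enforced without a join — not preserved.

lossless but not dependency-preserving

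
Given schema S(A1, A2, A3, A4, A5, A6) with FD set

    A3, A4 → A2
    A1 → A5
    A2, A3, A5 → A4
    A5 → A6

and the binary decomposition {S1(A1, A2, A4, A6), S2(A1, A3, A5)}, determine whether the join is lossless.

No

Common attributes: S1 ∩ S2 = {A1}.
Closure of {A1}: A1 → A5 applies, adding A5; A5 → A6 applies, adding A6. So (A1)⁺ = {A1, A5, A6}.
The closure contains neither all of S1 = {A1, A2, A4, A6} nor all of S2 = {A1, A3, A5}, so the common attributes are not a superkey of either fragment. The join is lossy.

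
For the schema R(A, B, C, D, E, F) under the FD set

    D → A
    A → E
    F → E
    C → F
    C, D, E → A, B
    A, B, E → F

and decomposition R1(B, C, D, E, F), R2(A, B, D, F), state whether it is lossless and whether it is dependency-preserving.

Lossless test: (B, D, F)⁺ = {A, B, D, E, F}, which contains all of one fragment — lossless.
Dependency preservation: the restricted closure of {A} across the fragments never reaches {E}, so A → E cannot be enforced without a join — not preserved.

lossless but not dependency-preserving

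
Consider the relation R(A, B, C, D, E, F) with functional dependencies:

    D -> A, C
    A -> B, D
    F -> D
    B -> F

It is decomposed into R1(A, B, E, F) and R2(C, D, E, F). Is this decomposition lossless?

Yes

Common attributes: R1 ∩ R2 = {E, F}.
Closure of {E, F}: F → D applies, adding D; D → A, C applies, adding A, C; A → B, D applies, adding B. So (E, F)⁺ = {A, B, C, D, E, F}.
This closure contains every attribute of R1, so R1 ∩ R2 → R1. The join is lossless.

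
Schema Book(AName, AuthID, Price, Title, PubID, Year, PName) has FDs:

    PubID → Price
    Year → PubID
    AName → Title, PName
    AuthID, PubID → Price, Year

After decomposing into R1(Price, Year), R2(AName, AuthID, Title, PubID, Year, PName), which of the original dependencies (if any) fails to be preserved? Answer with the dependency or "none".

Check PubID → Price: no single fragment contains all of {Price, PubID}, and the restricted closure of {PubID} across the fragments never reaches {Price}.
Year → PubID is preserved.
AName → Title, PName is preserved.
AuthID, PubID → Price, Year is preserved.

PubID → Price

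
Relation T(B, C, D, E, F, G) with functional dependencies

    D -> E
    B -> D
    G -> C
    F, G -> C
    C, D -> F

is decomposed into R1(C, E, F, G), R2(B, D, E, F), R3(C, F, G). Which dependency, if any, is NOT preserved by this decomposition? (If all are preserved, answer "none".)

C, D -> F

Check C, D → F: no single fragment contains all of {C, D, F}, and the restricted closure of {C, D} across the fragments never reaches {F}.
D → E is preserved.
B → D is preserved.
G → C is preserved.
F, G → C is preserved.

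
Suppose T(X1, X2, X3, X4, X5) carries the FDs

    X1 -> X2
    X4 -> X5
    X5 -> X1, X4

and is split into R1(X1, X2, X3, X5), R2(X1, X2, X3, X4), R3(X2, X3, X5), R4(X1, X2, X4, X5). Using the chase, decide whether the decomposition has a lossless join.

Yes

Chase test. Columns are X1, X2, X3, X4, X5; row i has aⱼ where attribute j ∈ Ri, else bᵢⱼ.
Initial tableau (one row per fragment):
  row 1: a1 a2 a3 b14 a5
  row 2: a1 a2 a3 a4 b25
  row 3: b31 a2 a3 b34 a5
  row 4: a1 a2 b43 a4 a5
Rows 2 and 4 agree on X4; apply X4→X5 and equate their X5 entries.
Rows 1 and 2 agree on X5; apply X5→X1, X4 and equate their X1, X4 entries.
Rows 1 and 3 agree on X5; apply X5→X1, X4 and equate their X1, X4 entries.
Row 1 is now all distinguished symbols — the join is lossless.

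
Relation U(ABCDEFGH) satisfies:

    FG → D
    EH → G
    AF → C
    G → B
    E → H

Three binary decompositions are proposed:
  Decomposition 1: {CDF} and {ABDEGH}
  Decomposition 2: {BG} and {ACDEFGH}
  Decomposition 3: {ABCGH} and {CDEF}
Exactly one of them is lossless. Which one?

Decomposition 2

Decomposition 1: common = {D}, closure = {D} → lossy.
Decomposition 2: common = {G}, closure = {BG} → lossless.
Decomposition 3: common = {C}, closure = {C} → lossy.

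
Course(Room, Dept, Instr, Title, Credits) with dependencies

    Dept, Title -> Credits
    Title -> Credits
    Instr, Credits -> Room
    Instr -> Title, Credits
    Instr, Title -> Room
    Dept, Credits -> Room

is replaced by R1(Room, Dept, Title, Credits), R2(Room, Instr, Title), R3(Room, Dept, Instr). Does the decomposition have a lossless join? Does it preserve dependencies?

Lossless test (chase): Rows 1 and 2 agree on Title; apply Title→Credits and equate their Credits entries. Rows 2 and 3 agree on Instr; apply Instr→Title, Credits and equate their Title, Credits entries. Row 3 is now all distinguished symbols — the join is lossless.
Dependency preservation: Instr, Credits → Room; Instr → Title, Credits are not contained in any single fragment, but the restricted closure of each left-hand side across the fragments still reaches the right-hand side; the remaining FDs each lie inside some fragment. All dependencies are preserved.

lossless and dependency-preserving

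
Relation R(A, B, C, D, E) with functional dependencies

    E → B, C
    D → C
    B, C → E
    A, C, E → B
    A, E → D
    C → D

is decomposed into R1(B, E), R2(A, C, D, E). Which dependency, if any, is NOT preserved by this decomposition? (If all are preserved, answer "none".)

Check B, C → E: no single fragment contains all of {B, C, E}, and the restricted closure of {B, C} across the fragments never reaches {E}.
E → B, C is preserved.
D → C is preserved.
A, C, E → B is preserved.
A, E → D is preserved.
C → D is preserved.

B, C → E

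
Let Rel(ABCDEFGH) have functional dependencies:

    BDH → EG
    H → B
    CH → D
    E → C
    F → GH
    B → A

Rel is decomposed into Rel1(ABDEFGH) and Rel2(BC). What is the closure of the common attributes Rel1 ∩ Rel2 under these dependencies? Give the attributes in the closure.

AB

Rel1 ∩ Rel2 = {B}.
B → A applies, adding A
Closure: {AB}.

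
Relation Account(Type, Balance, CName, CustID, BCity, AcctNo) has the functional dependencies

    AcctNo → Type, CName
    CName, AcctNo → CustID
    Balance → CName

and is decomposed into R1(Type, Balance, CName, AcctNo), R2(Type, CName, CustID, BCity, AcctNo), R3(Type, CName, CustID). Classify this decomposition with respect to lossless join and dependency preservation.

lossy but dependency-preserving

Lossless test (chase): Rows 1 and 2 agree on CName, AcctNo; apply CName, AcctNo→CustID and equate their CustID entries. No row becomes fully distinguished — the join is lossy.
Dependency preservation: every FD's attributes lie within a single fragment, so each can be enforced locally — preserved.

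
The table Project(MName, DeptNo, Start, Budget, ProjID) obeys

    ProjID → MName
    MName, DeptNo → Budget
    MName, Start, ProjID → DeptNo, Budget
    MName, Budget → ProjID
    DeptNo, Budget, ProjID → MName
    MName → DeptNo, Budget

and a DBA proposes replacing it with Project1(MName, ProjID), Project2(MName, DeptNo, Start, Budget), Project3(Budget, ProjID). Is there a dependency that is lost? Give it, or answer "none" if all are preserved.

none

ProjID → MName lies within Project1.
MName, DeptNo → Budget lies within Project2.
MName, Start, ProjID → DeptNo, Budget: restricted closure across fragments reaches DeptNo, Budget.
MName, Budget → ProjID: restricted closure across fragments reaches ProjID.
DeptNo, Budget, ProjID → MName: restricted closure across fragments reaches MName.
MName → DeptNo, Budget lies within Project2.
Every dependency is enforceable on the fragments, so the decomposition is dependency-preserving.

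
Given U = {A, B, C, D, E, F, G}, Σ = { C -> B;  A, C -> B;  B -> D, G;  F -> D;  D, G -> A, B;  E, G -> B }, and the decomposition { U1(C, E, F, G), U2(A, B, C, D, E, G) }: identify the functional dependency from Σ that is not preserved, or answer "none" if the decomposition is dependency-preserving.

Check F → D: no single fragment contains all of {D, F}, and the restricted closure of {F} across the fragments never reaches {D}.
C → B is preserved.
A, C → B is preserved.
B → D, G is preserved.
D, G → A, B is preserved.
E, G → B is preserved.

F -> D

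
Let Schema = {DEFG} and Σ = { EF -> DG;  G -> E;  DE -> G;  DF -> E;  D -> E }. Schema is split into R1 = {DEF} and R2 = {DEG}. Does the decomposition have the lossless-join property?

Common attributes: R1 ∩ R2 = {DE}.
Closure of {DE}: DE → G applies, adding G. So (DE)⁺ = {DEG}.
This closure contains every attribute of R2, so R1 ∩ R2 → R2. The join is lossless.

Yes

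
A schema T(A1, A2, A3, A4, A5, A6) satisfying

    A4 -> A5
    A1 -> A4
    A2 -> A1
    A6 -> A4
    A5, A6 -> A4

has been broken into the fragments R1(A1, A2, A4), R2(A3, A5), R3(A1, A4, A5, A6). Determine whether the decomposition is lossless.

Chase test. Columns are A1, A2, A3, A4, A5, A6; row i has aⱼ where attribute j ∈ Ri, else bᵢⱼ.
Initial tableau (one row per fragment):
  row 1: a1 a2 b13 a4 b15 b16
  row 2: b21 b22 a3 b24 a5 b26
  row 3: a1 b32 b33 a4 a5 a6
Rows 1 and 3 agree on A4; apply A4→A5 and equate their A5 entries.
No row becomes fully distinguished — the join is lossy.

No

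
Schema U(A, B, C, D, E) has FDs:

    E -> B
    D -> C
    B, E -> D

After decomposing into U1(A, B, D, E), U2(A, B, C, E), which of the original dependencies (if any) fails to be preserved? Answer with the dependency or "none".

D -> C

Check D → C: no single fragment contains all of {C, D}, and the restricted closure of {D} across the fragments never reaches {C}.
E → B is preserved.
B, E → D is preserved.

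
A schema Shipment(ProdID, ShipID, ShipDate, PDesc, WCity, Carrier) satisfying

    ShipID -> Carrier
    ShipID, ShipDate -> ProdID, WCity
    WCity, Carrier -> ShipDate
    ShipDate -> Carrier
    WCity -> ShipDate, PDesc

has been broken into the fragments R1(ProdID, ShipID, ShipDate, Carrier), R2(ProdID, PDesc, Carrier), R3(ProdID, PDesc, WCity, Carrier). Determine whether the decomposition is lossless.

Chase test. Columns are ProdID, ShipID, ShipDate, PDesc, WCity, Carrier; row i has aⱼ where attribute j ∈ Ri, else bᵢⱼ.
Initial tableau (one row per fragment):
  row 1: a1 a2 a3 b14 b15 a6
  row 2: a1 b22 b23 a4 b25 a6
  row 3: a1 b32 b33 a4 a5 a6
No row becomes fully distinguished — the join is lossy.

No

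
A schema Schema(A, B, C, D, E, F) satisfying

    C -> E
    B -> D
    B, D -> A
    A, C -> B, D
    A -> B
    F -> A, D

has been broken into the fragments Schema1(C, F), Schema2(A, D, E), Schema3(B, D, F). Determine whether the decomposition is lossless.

Chase test. Columns are A, B, C, D, E, F; row i has aⱼ where attribute j ∈ Schemai, else bᵢⱼ.
Initial tableau (one row per fragment):
  row 1: b11 b12 a3 b14 b15 a6
  row 2: a1 b22 b23 a4 a5 b26
  row 3: b31 a2 b33 a4 b35 a6
Rows 1 and 3 agree on F; apply F→A, D and equate their A, D entries.
Rows 1 and 3 agree on A; apply A→B and equate their B entries.
No row becomes fully distinguished — the join is lossy.

No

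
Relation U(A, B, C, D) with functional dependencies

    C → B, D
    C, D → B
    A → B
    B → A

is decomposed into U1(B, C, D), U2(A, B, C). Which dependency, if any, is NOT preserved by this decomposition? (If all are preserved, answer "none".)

none

C → B, D lies within U1.
C, D → B lies within U1.
A → B lies within U2.
B → A lies within U2.
Every dependency is enforceable on the fragments, so the decomposition is dependency-preserving.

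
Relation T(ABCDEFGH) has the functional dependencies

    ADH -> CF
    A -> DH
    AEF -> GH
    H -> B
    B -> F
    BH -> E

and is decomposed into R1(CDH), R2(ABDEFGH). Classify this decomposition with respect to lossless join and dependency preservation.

lossy and not dependency-preserving

Lossless test: (DH)⁺ = {BDEFH}, which is a superkey of neither fragment — lossy.
Dependency preservation: the restricted closure of {ADH} across the fragments never reaches {CF}, so ADH → CF cannot be enforced without a join — not preserved.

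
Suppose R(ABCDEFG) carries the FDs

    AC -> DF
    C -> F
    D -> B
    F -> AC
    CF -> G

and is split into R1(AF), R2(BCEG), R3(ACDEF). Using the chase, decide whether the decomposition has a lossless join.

Yes

Chase test. Columns are ABCDEFG; row i has aⱼ where attribute j ∈ Ri, else bᵢⱼ.
Initial tableau (one row per fragment):
  row 1: a1 b12 b13 b14 b15 a6 b17
  row 2: b21 a2 a3 b24 a5 b26 a7
  row 3: a1 b32 a3 a4 a5 a6 b37
Rows 2 and 3 agree on C; apply C→F and equate their F entries.
Rows 1 and 2 agree on F; apply F→AC and equate their AC entries.
Rows 1 and 2 agree on CF; apply CF→G and equate their G entries.
Rows 1 and 3 agree on CF; apply CF→G and equate their G entries.
Rows 1 and 2 agree on AC; apply AC→DF and equate their DF entries.
Rows 1 and 3 agree on AC; apply AC→DF and equate their DF entries.
Rows 1 and 2 agree on D; apply D→B and equate their B entries.
Rows 1 and 3 agree on D; apply D→B and equate their B entries.
Row 2 is now all distinguished symbols — the join is lossless.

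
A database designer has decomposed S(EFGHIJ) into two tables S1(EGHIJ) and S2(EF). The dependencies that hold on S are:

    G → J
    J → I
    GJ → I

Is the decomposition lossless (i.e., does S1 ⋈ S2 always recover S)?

Common attributes: S1 ∩ S2 = {E}.
No dependency enlarges {E}, so (E)⁺ = {E}.
The closure contains neither all of S1 = {EGHIJ} nor all of S2 = {EF}, so the common attributes are not a superkey of either fragment. The join is lossy.

No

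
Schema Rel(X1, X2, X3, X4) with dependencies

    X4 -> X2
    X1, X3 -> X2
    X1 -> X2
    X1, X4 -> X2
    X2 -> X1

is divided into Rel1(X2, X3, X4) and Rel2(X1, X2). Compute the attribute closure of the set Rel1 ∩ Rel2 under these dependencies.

Rel1 ∩ Rel2 = {X2}.
X2 → X1 applies, adding X1
Closure: {X1, X2}.

X1, X2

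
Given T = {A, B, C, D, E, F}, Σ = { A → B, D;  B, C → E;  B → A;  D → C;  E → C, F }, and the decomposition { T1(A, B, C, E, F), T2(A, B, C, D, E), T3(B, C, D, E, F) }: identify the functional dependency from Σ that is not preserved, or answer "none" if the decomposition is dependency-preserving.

none

A → B, D lies within T2.
B, C → E lies within T1.
B → A lies within T1.
D → C lies within T2.
E → C, F lies within T1.
Every dependency is enforceable on the fragments, so the decomposition is dependency-preserving.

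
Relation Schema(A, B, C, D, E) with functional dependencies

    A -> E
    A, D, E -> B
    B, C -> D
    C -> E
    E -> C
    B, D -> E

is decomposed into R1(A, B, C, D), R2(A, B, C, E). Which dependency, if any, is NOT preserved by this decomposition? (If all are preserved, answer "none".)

none

A → E lies within R2.
A, D, E → B: restricted closure across fragments reaches B.
B, C → D lies within R1.
C → E lies within R2.
E → C lies within R2.
B, D → E: restricted closure across fragments reaches E.
Every dependency is enforceable on the fragments, so the decomposition is dependency-preserving.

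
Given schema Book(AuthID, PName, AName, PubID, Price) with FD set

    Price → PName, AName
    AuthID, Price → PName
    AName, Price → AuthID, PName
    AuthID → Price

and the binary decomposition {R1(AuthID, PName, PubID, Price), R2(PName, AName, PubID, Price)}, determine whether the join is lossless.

Yes

Common attributes: R1 ∩ R2 = {PName, PubID, Price}.
Closure of {PName, PubID, Price}: Price → PName, AName applies, adding AName; AName, Price → AuthID, PName applies, adding AuthID. So (PName, PubID, Price)⁺ = {AuthID, PName, AName, PubID, Price}.
This closure contains every attribute of R1, so R1 ∩ R2 → R1. The join is lossless.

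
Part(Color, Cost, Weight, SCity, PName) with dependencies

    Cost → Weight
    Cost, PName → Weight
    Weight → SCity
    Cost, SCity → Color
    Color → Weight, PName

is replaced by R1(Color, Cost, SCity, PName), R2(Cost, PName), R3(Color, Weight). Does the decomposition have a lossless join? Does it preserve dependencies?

lossless but not dependency-preserving

Lossless test (chase): Rows 1 and 2 agree on Cost; apply Cost→Weight and equate their Weight entries. Rows 1 and 2 agree on Weight; apply Weight→SCity and equate their SCity entries. Rows 1 and 2 agree on Cost, SCity; apply Cost, SCity→Color and equate their Color entries. Rows 1 and 3 agree on Color; apply Color→Weight, PName and equate their Weight, PName entries. Rows 1 and 3 agree on Weight; apply Weight→SCity and equate their SCity entries. Row 1 is now all distinguished symbols — the join is lossless.
Dependency preservation: the restricted closure of {Weight} across the fragments never reaches {SCity}, so Weight → SCity cannot be enforced without a join — not preserved.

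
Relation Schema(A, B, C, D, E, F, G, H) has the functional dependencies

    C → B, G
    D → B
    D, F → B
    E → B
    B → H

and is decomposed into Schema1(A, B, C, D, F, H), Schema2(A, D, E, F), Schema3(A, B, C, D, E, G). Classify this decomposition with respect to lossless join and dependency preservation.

lossy but dependency-preserving

Lossless test (chase): Rows 1 and 3 agree on C; apply C→B, G and equate their B, G entries. Rows 1 and 2 agree on D; apply D→B and equate their B entries. Rows 1 and 2 agree on B; apply B→H and equate their H entries. Rows 1 and 3 agree on B; apply B→H and equate their H entries. No row becomes fully distinguished — the join is lossy.
Dependency preservation: every FD's attributes lie within a single fragment, so each can be enforced locally — preserved.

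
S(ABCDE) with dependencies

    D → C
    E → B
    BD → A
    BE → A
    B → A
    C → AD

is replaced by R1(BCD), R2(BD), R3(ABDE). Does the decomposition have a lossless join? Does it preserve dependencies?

Lossless test (chase): Rows 1 and 2 agree on D; apply D→C and equate their C entries. Rows 1 and 3 agree on D; apply D→C and equate their C entries. Rows 1 and 2 agree on BD; apply BD→A and equate their A entries. Rows 1 and 3 agree on BD; apply BD→A and equate their A entries. Row 3 is now all distinguished symbols — the join is lossless.
Dependency preservation: C → AD is not contained in any single fragment, but the restricted closure of its left-hand side across the fragments still reaches the right-hand side; the remaining FDs each lie inside some fragment. All dependencies are preserved.

lossless and dependency-preserving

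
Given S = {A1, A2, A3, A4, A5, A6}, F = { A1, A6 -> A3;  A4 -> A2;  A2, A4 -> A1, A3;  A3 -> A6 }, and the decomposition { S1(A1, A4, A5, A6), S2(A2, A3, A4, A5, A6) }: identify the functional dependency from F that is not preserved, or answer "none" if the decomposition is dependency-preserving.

A1, A6 -> A3

Check A1, A6 → A3: no single fragment contains all of {A1, A3, A6}, and the restricted closure of {A1, A6} across the fragments never reaches {A3}.
A4 → A2 is preserved.
A2, A4 → A1, A3 is preserved.
A3 → A6 is preserved.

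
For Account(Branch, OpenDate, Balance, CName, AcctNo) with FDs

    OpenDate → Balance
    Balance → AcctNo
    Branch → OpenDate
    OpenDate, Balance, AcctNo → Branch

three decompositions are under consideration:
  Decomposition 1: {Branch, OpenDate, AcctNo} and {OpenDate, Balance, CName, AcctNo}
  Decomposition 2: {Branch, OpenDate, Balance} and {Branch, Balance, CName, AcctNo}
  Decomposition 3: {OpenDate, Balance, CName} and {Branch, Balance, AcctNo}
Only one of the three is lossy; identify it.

Decomposition 3

Decomposition 1: common = {OpenDate, AcctNo}, closure = {Branch, OpenDate, Balance, AcctNo} → lossless.
Decomposition 2: common = {Branch, Balance}, closure = {Branch, OpenDate, Balance, AcctNo} → lossless.
Decomposition 3: common = {Balance}, closure = {Balance, AcctNo} → lossy.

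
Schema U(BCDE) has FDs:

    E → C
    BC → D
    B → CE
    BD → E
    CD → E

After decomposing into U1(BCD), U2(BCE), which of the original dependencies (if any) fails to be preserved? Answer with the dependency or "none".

Check CD → E: no single fragment contains all of {CDE}, and the restricted closure of {CD} across the fragments never reaches {E}.
E → C is preserved.
BC → D is preserved.
B → CE is preserved.
BD → E is preserved.

CD → E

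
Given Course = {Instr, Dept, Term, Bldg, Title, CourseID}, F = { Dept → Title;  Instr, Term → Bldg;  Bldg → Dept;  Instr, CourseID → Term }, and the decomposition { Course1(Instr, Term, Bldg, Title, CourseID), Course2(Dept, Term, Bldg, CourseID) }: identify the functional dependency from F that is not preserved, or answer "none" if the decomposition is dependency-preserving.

Dept → Title

Check Dept → Title: no single fragment contains all of {Dept, Title}, and the restricted closure of {Dept} across the fragments never reaches {Title}.
Instr, Term → Bldg is preserved.
Bldg → Dept is preserved.
Instr, CourseID → Term is preserved.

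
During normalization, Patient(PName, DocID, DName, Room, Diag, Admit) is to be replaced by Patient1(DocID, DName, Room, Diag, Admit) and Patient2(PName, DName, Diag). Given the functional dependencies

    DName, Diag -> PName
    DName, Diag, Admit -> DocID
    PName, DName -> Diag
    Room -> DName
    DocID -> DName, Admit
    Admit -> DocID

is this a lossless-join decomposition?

Yes

Common attributes: Patient1 ∩ Patient2 = {DName, Diag}.
Closure of {DName, Diag}: DName, Diag → PName applies, adding PName. So (DName, Diag)⁺ = {PName, DName, Diag}.
This closure contains every attribute of Patient2, so Patient1 ∩ Patient2 → Patient2. The join is lossless.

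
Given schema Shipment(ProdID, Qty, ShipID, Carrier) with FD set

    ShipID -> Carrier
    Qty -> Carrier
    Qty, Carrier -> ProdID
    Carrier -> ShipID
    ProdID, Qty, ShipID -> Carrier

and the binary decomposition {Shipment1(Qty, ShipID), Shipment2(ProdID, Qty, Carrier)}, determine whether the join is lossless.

Common attributes: Shipment1 ∩ Shipment2 = {Qty}.
Closure of {Qty}: Qty → Carrier applies, adding Carrier; Qty, Carrier → ProdID applies, adding ProdID; Carrier → ShipID applies, adding ShipID. So (Qty)⁺ = {ProdID, Qty, ShipID, Carrier}.
This closure contains every attribute of Shipment1, so Shipment1 ∩ Shipment2 → Shipment1. The join is lossless.

Yes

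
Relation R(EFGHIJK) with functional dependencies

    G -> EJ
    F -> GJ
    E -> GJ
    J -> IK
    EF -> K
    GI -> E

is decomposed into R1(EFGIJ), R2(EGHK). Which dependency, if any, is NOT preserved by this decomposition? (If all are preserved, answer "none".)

J -> IK

Check J → IK: no single fragment contains all of {IJK}, and the restricted closure of {J} across the fragments never reaches {IK}.
G → EJ is preserved.
F → GJ is preserved.
E → GJ is preserved.
EF → K is preserved.
GI → E is preserved.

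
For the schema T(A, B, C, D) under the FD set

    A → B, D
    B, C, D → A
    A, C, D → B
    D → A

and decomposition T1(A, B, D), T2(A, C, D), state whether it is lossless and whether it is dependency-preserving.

Lossless test: (A, D)⁺ = {A, B, D}, which contains all of one fragment — lossless.
Dependency preservation: B, C, D → A; A, C, D → B are not contained in any single fragment, but the restricted closure of each left-hand side across the fragments still reaches the right-hand side; the remaining FDs each lie inside some fragment. All dependencies are preserved.

lossless and dependency-preserving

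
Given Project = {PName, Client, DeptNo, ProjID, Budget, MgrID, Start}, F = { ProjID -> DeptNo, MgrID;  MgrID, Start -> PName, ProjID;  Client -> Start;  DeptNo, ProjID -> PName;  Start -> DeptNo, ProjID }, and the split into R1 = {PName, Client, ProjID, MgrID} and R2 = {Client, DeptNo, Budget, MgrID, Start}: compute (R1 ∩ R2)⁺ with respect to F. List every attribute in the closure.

PName, Client, DeptNo, ProjID, MgrID, Start

R1 ∩ R2 = {Client, MgrID}.
Client → Start applies, adding Start
Start → DeptNo, ProjID applies, adding DeptNo, ProjID
MgrID, Start → PName, ProjID applies, adding PName
Closure: {PName, Client, DeptNo, ProjID, MgrID, Start}.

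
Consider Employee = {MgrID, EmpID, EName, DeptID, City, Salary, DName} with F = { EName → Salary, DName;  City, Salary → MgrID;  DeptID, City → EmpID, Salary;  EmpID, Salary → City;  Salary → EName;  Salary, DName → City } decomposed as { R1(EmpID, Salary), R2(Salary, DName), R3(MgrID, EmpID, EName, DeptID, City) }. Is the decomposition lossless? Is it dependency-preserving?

Lossless test (chase): Rows 1 and 2 agree on Salary; apply Salary→EName and equate their EName entries. Rows 1 and 2 agree on EName; apply EName→Salary, DName and equate their Salary, DName entries. Rows 1 and 2 agree on Salary, DName; apply Salary, DName→City and equate their City entries. Rows 1 and 2 agree on City, Salary; apply City, Salary→MgrID and equate their MgrID entries. No row becomes fully distinguished — the join is lossy.
Dependency preservation: the restricted closure of {EName} across the fragments never reaches {Salary, DName}, so EName → Salary, DName cannot be enforced without a join — not preserved.

lossy and not dependency-preserving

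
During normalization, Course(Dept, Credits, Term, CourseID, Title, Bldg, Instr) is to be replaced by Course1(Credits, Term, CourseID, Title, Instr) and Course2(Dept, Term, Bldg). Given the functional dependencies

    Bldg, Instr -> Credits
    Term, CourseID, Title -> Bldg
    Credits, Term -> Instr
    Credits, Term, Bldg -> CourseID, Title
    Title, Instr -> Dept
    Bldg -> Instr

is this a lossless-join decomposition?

No

Common attributes: Course1 ∩ Course2 = {Term}.
No dependency enlarges {Term}, so (Term)⁺ = {Term}.
The closure contains neither all of Course1 = {Credits, Term, CourseID, Title, Instr} nor all of Course2 = {Dept, Term, Bldg}, so the common attributes are not a superkey of either fragment. The join is lossy.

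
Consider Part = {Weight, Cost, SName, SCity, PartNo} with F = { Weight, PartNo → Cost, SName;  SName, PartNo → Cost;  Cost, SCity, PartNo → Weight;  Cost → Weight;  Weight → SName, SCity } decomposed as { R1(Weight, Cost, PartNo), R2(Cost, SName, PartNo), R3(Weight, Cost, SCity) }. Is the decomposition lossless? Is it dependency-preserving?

lossless but not dependency-preserving

Lossless test (chase): Rows 1 and 2 agree on Cost; apply Cost→Weight and equate their Weight entries. Rows 1 and 2 agree on Weight; apply Weight→SName, SCity and equate their SName, SCity entries. Rows 1 and 3 agree on Weight; apply Weight→SName, SCity and equate their SName, SCity entries. Row 1 is now all distinguished symbols — the join is lossless.
Dependency preservation: the restricted closure of {Weight} across the fragments never reaches {SName, SCity}, so Weight → SName, SCity cannot be enforced without a join — not preserved.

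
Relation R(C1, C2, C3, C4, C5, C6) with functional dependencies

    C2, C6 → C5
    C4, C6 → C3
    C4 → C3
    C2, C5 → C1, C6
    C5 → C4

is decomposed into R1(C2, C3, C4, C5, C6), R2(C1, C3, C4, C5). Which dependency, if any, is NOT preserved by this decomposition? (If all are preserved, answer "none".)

Check C2, C5 → C1, C6: no single fragment contains all of {C1, C2, C5, C6}, and the restricted closure of {C2, C5} across the fragments never reaches {C1, C6}.
C2, C6 → C5 is preserved.
C4, C6 → C3 is preserved.
C4 → C3 is preserved.
C5 → C4 is preserved.

C2, C5 → C1, C6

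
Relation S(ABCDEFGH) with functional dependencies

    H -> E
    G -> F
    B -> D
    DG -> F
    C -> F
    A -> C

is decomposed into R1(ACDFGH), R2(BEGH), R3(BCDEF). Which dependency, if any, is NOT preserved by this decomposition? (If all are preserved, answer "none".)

H → E lies within R2.
G → F lies within R1.
B → D lies within R3.
DG → F lies within R1.
C → F lies within R1.
A → C lies within R1.
Every dependency is enforceable on the fragments, so the decomposition is dependency-preserving.

none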